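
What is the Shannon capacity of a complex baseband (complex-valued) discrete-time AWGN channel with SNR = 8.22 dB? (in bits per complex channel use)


SNR_linear = 10^(8.22/10) = 6.6374; C = log2(1 + SNR_linear) = log2(1 + 6.6374) = 2.9331

2.9331 bits/channel use


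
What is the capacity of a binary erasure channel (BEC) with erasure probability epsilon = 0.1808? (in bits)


C = 1 - epsilon = 1 - 0.1808 = 0.8192

0.8192 bits


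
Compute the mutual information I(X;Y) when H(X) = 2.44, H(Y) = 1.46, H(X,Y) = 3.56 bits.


I(X;Y) = H(X) + H(Y) - H(X,Y) = 2.44 + 1.46 - 3.56 = 0.34

0.34 bits


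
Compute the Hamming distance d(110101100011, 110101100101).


Count differing positions: . . . . . . . . . ^ ^ . = 2 differences

2


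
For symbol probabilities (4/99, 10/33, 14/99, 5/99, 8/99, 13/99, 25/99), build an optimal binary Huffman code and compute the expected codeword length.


Huffman construction (repeatedly merge the two least-probable nodes; each merge adds 1 bit to every symbol beneath it): 4/99 + 5/99 = 1/11; 8/99 + 1/11 = 17/99; 13/99 + 14/99 = 3/11; 17/99 + 25/99 = 14/33; 3/11 + 10/33 = 19/33; 14/33 + 19/33 = 1. Resulting codeword lengths (in the order the probabilities were given): (4, 2, 3, 4, 3, 3, 2). L_avg = sum(p_i * l_i) = 4/99*4 + 10/33*2 + 14/99*3 + 5/99*4 + 8/99*3 + 13/99*3 + 25/99*2 = 251/99 = 2.5354

2.5354 bits


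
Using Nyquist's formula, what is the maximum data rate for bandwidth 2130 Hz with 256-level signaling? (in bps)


Rate = 2 * B * log2(M) = 2 * 2130 * 8.0 = 34080.0

34080.0 bps


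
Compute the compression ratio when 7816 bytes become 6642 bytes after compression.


Ratio = original / compressed = 7816 / 6642 = 1.1768

1.1768


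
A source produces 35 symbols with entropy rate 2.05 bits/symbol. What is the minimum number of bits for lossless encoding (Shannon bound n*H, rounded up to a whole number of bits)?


Minimum bits >= n * H = 35 * 2.05 = 71.75, rounded up to a whole number of bits = 72

72 bits


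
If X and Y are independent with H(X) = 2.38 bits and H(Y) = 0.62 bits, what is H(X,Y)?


For independent variables, H(X,Y) = H(X) + H(Y) = 2.38 + 0.62 = 3.0

3.0 bits


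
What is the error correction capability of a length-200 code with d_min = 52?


Correction capability = floor((d-1)/2) = floor((52-1)/2) = 25

25 errors


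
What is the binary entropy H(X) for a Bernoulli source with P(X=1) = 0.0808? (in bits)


H = -p*log2(p) - (1-p)*log2(1-p). -0.0808*log2(0.0808) = 0.293264; -0.9192*log2(0.9192) = 0.111728. H = 0.293264 + 0.111728 = 0.405

0.405 bits


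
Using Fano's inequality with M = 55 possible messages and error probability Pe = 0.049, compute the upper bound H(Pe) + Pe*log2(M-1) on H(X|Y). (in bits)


H(Pe) = -Pe*log2(Pe) - (1-Pe)*log2(1-Pe) = -0.049*log2(0.049) - 0.951*log2(0.951) = 0.213203 + 0.068931 = 0.2821. Pe*log2(M-1) = 0.049*log2(54) = 0.281989. Bound = H(Pe) + Pe*log2(M-1) = 0.213203 + 0.068931 + 0.281989 = 0.5641

0.5641 bits


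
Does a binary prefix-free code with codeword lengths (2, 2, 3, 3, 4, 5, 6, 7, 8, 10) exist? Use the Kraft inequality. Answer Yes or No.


Kraft sum = sum(2^(-l_i)) = 0.8721, need <= 1. Result: satisfied (a binary prefix-free code with these lengths exists)

Yes


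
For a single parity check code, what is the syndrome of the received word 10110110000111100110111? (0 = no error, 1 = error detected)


Syndrome = XOR of all bits = 1 XOR 0 XOR 1 XOR 1 XOR 0 XOR 1 XOR 1 XOR 0 XOR 0 XOR 0 XOR 0 XOR 1 XOR 1 XOR 1 XOR 1 XOR 0 XOR 0 XOR 1 XOR 1 XOR 0 XOR 1 XOR 1 XOR 1 = 0

0


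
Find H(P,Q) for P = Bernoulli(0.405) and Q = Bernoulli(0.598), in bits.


H(P,Q) = -p*log2(q) - (1-p)*log2(1-q). -0.405*log2(0.598) = 0.300422; -0.595*log2(0.402) = 0.782266. H(P,Q) = 0.300422 + 0.782266 = 1.0827

1.0827 bits


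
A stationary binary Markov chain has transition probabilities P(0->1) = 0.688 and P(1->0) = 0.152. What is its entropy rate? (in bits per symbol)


Stationary distribution: pi_0 = p10/(p01+p10) = 0.181, pi_1 = 0.819. Entropy rate H' = pi_0*H(p01) + pi_1*H(p10) = 0.181*0.8955 + 0.819*0.6148 = 0.6656

0.6656 bits/symbol


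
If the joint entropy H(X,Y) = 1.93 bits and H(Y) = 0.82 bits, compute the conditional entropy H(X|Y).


H(X|Y) = H(X,Y) - H(Y) = 1.93 - 0.82 = 1.11

1.11 bits


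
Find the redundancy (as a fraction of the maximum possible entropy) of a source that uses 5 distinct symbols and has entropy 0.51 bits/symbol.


H_max = log2(K) = log2(5) = 2.3219 bits/symbol. Redundancy = 1 - H/H_max = 1 - 0.51/2.3219 = 1 - 0.2196 = 0.7804

0.7804


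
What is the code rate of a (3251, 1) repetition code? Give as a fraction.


Rate = k/n = 1/3251

1/3251


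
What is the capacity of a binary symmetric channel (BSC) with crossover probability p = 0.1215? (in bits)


H(p) = -p*log2(p) - (1-p)*log2(1-p) = -0.1215*log2(0.1215) - 0.8785*log2(0.8785) = 0.369478 + 0.164179 = 0.5337. C = 1 - H(p) = 1 - 0.5337 = 0.4663

0.4663 bits


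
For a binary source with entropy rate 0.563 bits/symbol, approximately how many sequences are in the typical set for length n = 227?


log2|A_typical| = nH = 227 * 0.563 = 127.801, so |A_typical| ~ 2^127.801 = 2.964e+38

2.964e+38


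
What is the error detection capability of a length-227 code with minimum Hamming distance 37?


Detection capability = d_min - 1 = 37 - 1 = 36

36 errors


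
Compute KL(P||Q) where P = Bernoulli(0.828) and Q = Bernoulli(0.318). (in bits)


KL = p*log2(p/q) + (1-p)*log2((1-p)/(1-q)) = 0.828*log2(0.828/0.318) + 0.172*log2(0.172/0.682) = 0.8013

0.8013 bits


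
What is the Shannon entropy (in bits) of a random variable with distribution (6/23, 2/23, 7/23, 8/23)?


H = -sum(p_i * log2(p_i)). Terms: -(6/23)*log2(6/23) = 0.505722; -(2/23)*log2(2/23) = 0.306397; -(7/23)*log2(7/23) = 0.522324; -(8/23)*log2(8/23) = 0.529935. H = 0.505722 + 0.306397 + 0.522324 + 0.529935 = 1.8644

1.8644 bits


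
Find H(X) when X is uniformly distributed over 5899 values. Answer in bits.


H = log2(n) = log2(5899) = 12.5263

12.5263 bits


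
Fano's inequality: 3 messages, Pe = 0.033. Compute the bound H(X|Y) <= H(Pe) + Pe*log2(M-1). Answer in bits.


H(Pe) = -Pe*log2(Pe) - (1-Pe)*log2(1-Pe) = -0.033*log2(0.033) - 0.967*log2(0.967) = 0.162406 + 0.046815 = 0.2092. Pe*log2(M-1) = 0.033*log2(2) = 0.033000. Bound = H(Pe) + Pe*log2(M-1) = 0.162406 + 0.046815 + 0.033000 = 0.2422

0.2422 bits


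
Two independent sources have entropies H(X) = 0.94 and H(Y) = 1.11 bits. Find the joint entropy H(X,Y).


For independent variables, H(X,Y) = H(X) + H(Y) = 0.94 + 1.11 = 2.05

2.05 bits


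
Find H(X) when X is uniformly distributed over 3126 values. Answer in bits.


H = log2(n) = log2(3126) = 11.6101

11.6101 bits


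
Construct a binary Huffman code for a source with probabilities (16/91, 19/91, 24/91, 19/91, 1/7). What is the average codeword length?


Huffman construction (repeatedly merge the two least-probable nodes; each merge adds 1 bit to every symbol beneath it): 1/7 + 16/91 = 29/91; 19/91 + 19/91 = 38/91; 24/91 + 29/91 = 53/91; 38/91 + 53/91 = 1. Resulting codeword lengths (in the order the probabilities were given): (3, 2, 2, 2, 3). L_avg = sum(p_i * l_i) = 16/91*3 + 19/91*2 + 24/91*2 + 19/91*2 + 1/7*3 = 211/91 = 2.3187

2.3187 bits


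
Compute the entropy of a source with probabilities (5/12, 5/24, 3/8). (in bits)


H = -sum(p_i * log2(p_i)). Terms: -(5/12)*log2(5/12) = 0.526264; -(5/24)*log2(5/24) = 0.471466; -(3/8)*log2(3/8) = 0.530639. H = 0.526264 + 0.471466 + 0.530639 = 1.5284

1.5284 bits


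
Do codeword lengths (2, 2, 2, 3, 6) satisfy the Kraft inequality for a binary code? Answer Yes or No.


Kraft sum = sum(2^(-l_i)) = 0.8906, need <= 1. Result: satisfied (a binary prefix-free code with these lengths exists)

Yes


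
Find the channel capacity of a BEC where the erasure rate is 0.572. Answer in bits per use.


C = 1 - epsilon = 1 - 0.572 = 0.428

0.428 bits


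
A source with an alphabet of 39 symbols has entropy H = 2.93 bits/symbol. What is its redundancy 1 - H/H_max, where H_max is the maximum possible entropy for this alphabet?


H_max = log2(K) = log2(39) = 5.2854 bits/symbol. Redundancy = 1 - H/H_max = 1 - 2.93/5.2854 = 1 - 0.5544 = 0.4456

0.4456


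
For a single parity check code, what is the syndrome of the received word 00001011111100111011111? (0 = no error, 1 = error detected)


Syndrome = XOR of all bits = 0 XOR 0 XOR 0 XOR 0 XOR 1 XOR 0 XOR 1 XOR 1 XOR 1 XOR 1 XOR 1 XOR 1 XOR 0 XOR 0 XOR 1 XOR 1 XOR 1 XOR 0 XOR 1 XOR 1 XOR 1 XOR 1 XOR 1 = 1

1


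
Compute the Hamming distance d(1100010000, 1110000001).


Count differing positions: . . ^ . . ^ . . . ^ = 3 differences

3


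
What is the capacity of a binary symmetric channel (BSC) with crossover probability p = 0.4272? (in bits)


H(p) = -p*log2(p) - (1-p)*log2(1-p) = -0.4272*log2(0.4272) - 0.5728*log2(0.5728) = 0.524181 + 0.460472 = 0.9847. C = 1 - H(p) = 1 - 0.9847 = 0.0153

0.0153 bits


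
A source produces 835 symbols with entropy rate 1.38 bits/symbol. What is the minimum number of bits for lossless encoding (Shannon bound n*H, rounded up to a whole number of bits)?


Minimum bits >= n * H = 835 * 1.38 = 1152.3, rounded up to a whole number of bits = 1153

1153 bits


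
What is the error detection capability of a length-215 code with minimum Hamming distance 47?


Detection capability = d_min - 1 = 47 - 1 = 46

46 errors


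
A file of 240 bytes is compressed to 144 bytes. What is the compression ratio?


Ratio = original / compressed = 240 / 144 = 1.6667

1.6667


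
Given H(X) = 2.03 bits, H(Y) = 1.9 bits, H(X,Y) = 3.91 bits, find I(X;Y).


I(X;Y) = H(X) + H(Y) - H(X,Y) = 2.03 + 1.9 - 3.91 = 0.02

0.02 bits


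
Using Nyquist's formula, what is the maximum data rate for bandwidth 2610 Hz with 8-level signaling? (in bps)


Rate = 2 * B * log2(M) = 2 * 2610 * 3.0 = 15660.0

15660.0 bps


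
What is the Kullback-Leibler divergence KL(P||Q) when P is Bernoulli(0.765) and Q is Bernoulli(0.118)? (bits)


KL = p*log2(p/q) + (1-p)*log2((1-p)/(1-q)) = 0.765*log2(0.765/0.118) + 0.235*log2(0.235/0.882) = 1.6145

1.6145 bits


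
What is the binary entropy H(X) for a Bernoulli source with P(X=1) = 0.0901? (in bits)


H = -p*log2(p) - (1-p)*log2(1-p). -0.0901*log2(0.0901) = 0.312857; -0.9099*log2(0.9099) = 0.123947. H = 0.312857 + 0.123947 = 0.4368

0.4368 bits


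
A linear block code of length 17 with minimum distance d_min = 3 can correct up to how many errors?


Correction capability = floor((d-1)/2) = floor((3-1)/2) = 1

1 errors


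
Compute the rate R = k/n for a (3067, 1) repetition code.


Rate = k/n = 1/3067

1/3067


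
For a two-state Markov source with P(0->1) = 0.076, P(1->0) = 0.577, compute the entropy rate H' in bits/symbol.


Stationary distribution: pi_0 = p10/(p01+p10) = 0.8836, pi_1 = 0.1164. Entropy rate H' = pi_0*H(p01) + pi_1*H(p10) = 0.8836*0.3879 + 0.1164*0.9828 = 0.4572

0.4572 bits/symbol


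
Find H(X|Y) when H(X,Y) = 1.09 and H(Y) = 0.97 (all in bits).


H(X|Y) = H(X,Y) - H(Y) = 1.09 - 0.97 = 0.12

0.12 bits


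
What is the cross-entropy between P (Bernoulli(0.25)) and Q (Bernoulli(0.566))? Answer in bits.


H(P,Q) = -p*log2(q) - (1-p)*log2(1-q). -0.25*log2(0.566) = 0.205282; -0.75*log2(0.434) = 0.903175. H(P,Q) = 0.205282 + 0.903175 = 1.1085

1.1085 bits


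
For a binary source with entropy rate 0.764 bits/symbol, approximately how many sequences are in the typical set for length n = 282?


log2|A_typical| = nH = 282 * 0.764 = 215.448, so |A_typical| ~ 2^215.448 = 7.183e+64

7.183e+64


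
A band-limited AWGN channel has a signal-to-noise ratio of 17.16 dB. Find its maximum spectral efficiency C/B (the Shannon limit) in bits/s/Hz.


SNR_linear = 10^(17.16/10) = 51.9996; C/B = log2(1 + SNR_linear) = log2(1 + 51.9996) = 5.7279

5.7279 bits/s/Hz


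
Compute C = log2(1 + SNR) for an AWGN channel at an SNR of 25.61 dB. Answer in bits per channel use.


SNR_linear = 10^(25.61/10) = 363.915; C = log2(1 + SNR_linear) = log2(1 + 363.915) = 8.5114

8.5114 bits/channel use


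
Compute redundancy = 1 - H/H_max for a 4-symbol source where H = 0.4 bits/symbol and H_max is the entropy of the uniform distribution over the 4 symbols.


H_max = log2(K) = log2(4) = 2.0 bits/symbol. Redundancy = 1 - H/H_max = 1 - 0.4/2.0 = 1 - 0.2 = 0.8

0.8


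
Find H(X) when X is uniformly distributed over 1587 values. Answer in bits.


H = log2(n) = log2(1587) = 10.6321

10.6321 bits


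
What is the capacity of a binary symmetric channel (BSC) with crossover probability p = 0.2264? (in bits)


H(p) = -p*log2(p) - (1-p)*log2(1-p) = -0.2264*log2(0.2264) - 0.7736*log2(0.7736) = 0.485187 + 0.286495 = 0.7717. C = 1 - H(p) = 1 - 0.7717 = 0.2283

0.2283 bits


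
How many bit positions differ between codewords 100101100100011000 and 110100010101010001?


Count differing positions: . ^ . . . ^ ^ ^ . . . ^ . . ^ . . ^ = 7 differences

7


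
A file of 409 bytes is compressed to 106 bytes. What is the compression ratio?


Ratio = original / compressed = 409 / 106 = 3.8585

3.8585


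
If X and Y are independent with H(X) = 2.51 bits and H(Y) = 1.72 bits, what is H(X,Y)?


For independent variables, H(X,Y) = H(X) + H(Y) = 2.51 + 1.72 = 4.23

4.23 bits


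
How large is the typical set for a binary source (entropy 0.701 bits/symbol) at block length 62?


log2|A_typical| = nH = 62 * 0.701 = 43.462, so |A_typical| ~ 2^43.462 = 1.212e+13

1.212e+13


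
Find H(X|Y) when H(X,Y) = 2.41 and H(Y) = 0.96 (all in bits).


H(X|Y) = H(X,Y) - H(Y) = 2.41 - 0.96 = 1.45

1.45 bits


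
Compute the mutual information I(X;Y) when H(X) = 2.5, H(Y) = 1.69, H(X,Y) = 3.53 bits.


I(X;Y) = H(X) + H(Y) - H(X,Y) = 2.5 + 1.69 - 3.53 = 0.66

0.66 bits


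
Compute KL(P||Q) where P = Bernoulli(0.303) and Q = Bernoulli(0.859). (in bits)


KL = p*log2(p/q) + (1-p)*log2((1-p)/(1-q)) = 0.303*log2(0.303/0.859) + 0.697*log2(0.697/0.141) = 1.1514

1.1514 bits


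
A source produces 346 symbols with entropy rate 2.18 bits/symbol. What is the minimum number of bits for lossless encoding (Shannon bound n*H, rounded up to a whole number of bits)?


Minimum bits >= n * H = 346 * 2.18 = 754.28, rounded up to a whole number of bits = 755

755 bits


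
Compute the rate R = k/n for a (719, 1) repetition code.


Rate = k/n = 1/719

1/719


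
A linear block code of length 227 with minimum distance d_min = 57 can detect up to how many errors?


Detection capability = d_min - 1 = 57 - 1 = 56

56 errors


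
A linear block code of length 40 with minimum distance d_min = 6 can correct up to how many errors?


Correction capability = floor((d-1)/2) = floor((6-1)/2) = 2

2 errors


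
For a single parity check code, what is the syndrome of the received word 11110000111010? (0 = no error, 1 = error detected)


Syndrome = XOR of all bits = 1 XOR 1 XOR 1 XOR 1 XOR 0 XOR 0 XOR 0 XOR 0 XOR 1 XOR 1 XOR 1 XOR 0 XOR 1 XOR 0 = 0

0


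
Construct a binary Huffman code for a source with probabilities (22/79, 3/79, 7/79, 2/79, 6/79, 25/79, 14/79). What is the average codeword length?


Huffman construction (repeatedly merge the two least-probable nodes; each merge adds 1 bit to every symbol beneath it): 2/79 + 3/79 = 5/79; 5/79 + 6/79 = 11/79; 7/79 + 11/79 = 18/79; 14/79 + 18/79 = 32/79; 22/79 + 25/79 = 47/79; 32/79 + 47/79 = 1. Resulting codeword lengths (in the order the probabilities were given): (2, 5, 3, 5, 4, 2, 2). L_avg = sum(p_i * l_i) = 22/79*2 + 3/79*5 + 7/79*3 + 2/79*5 + 6/79*4 + 25/79*2 + 14/79*2 = 192/79 = 2.4304

2.4304 bits


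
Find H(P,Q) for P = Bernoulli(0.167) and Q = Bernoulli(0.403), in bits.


H(P,Q) = -p*log2(q) - (1-p)*log2(1-q). -0.167*log2(0.403) = 0.218962; -0.833*log2(0.597) = 0.619916. H(P,Q) = 0.218962 + 0.619916 = 0.8389

0.8389 bits


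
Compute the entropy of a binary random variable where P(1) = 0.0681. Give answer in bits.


H = -p*log2(p) - (1-p)*log2(1-p). -0.0681*log2(0.0681) = 0.263969; -0.9319*log2(0.9319) = 0.094824. H = 0.263969 + 0.094824 = 0.3588

0.3588 bits


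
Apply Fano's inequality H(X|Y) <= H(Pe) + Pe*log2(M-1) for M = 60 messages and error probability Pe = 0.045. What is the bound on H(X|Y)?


H(Pe) = -Pe*log2(Pe) - (1-Pe)*log2(1-Pe) = -0.045*log2(0.045) - 0.955*log2(0.955) = 0.201327 + 0.063438 = 0.2648. Pe*log2(M-1) = 0.045*log2(59) = 0.264719. Bound = H(Pe) + Pe*log2(M-1) = 0.201327 + 0.063438 + 0.264719 = 0.5295

0.5295 bits


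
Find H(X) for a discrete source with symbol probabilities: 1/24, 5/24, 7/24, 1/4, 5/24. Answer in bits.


H = -sum(p_i * log2(p_i)). Terms: -(1/24)*log2(1/24) = 0.191040; -(5/24)*log2(5/24) = 0.471466; -(7/24)*log2(7/24) = 0.518469; -(1/4)*log2(1/4) = 0.500000; -(5/24)*log2(5/24) = 0.471466. H = 0.191040 + 0.471466 + 0.518469 + 0.500000 + 0.471466 = 2.1524

2.1524 bits


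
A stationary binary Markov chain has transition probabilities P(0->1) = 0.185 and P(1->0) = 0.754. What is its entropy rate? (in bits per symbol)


Stationary distribution: pi_0 = p10/(p01+p10) = 0.803, pi_1 = 0.197. Entropy rate H' = pi_0*H(p01) + pi_1*H(p10) = 0.803*0.6909 + 0.197*0.8049 = 0.7134

0.7134 bits/symbol


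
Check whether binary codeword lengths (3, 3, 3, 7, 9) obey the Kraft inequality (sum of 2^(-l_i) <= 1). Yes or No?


Kraft sum = sum(2^(-l_i)) = 0.3848, need <= 1. Result: satisfied (a binary prefix-free code with these lengths exists)

Yes


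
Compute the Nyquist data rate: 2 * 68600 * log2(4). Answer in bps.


Rate = 2 * B * log2(M) = 2 * 68600 * 2.0 = 274400.0

274400.0 bps


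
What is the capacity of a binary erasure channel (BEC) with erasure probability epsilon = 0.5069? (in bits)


C = 1 - epsilon = 1 - 0.5069 = 0.4931

0.4931 bits


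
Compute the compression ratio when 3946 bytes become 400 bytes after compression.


Ratio = original / compressed = 3946 / 400 = 9.865

9.865


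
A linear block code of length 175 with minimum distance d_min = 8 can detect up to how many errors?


Detection capability = d_min - 1 = 8 - 1 = 7

7 errors


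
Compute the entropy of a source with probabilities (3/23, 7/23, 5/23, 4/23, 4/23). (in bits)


H = -sum(p_i * log2(p_i)). Terms: -(3/23)*log2(3/23) = 0.383296; -(7/23)*log2(7/23) = 0.522324; -(5/23)*log2(5/23) = 0.478616; -(4/23)*log2(4/23) = 0.438880; -(4/23)*log2(4/23) = 0.438880. H = 0.383296 + 0.522324 + 0.478616 + 0.438880 + 0.438880 = 2.262

2.262 bits


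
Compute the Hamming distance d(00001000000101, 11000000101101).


Count differing positions: ^ ^ . . ^ . . . ^ . ^ . . . = 5 differences

5


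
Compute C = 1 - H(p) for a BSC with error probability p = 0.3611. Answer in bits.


H(p) = -p*log2(p) - (1-p)*log2(1-p) = -0.3611*log2(0.3611) - 0.6389*log2(0.6389) = 0.530647 + 0.412945 = 0.9436. C = 1 - H(p) = 1 - 0.9436 = 0.0564

0.0564 bits


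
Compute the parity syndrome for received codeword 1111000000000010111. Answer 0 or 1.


Syndrome = XOR of all bits = 1 XOR 1 XOR 1 XOR 1 XOR 0 XOR 0 XOR 0 XOR 0 XOR 0 XOR 0 XOR 0 XOR 0 XOR 0 XOR 0 XOR 1 XOR 0 XOR 1 XOR 1 XOR 1 = 0

0


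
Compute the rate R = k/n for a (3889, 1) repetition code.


Rate = k/n = 1/3889

1/3889


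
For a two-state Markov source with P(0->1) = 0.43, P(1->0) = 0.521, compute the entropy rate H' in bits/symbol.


Stationary distribution: pi_0 = p10/(p01+p10) = 0.5478, pi_1 = 0.4522. Entropy rate H' = pi_0*H(p01) + pi_1*H(p10) = 0.5478*0.9858 + 0.4522*0.9987 = 0.9917

0.9917 bits/symbol


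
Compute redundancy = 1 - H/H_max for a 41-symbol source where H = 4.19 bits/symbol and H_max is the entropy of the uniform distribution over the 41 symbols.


H_max = log2(K) = log2(41) = 5.3576 bits/symbol. Redundancy = 1 - H/H_max = 1 - 4.19/5.3576 = 1 - 0.7821 = 0.2179

0.2179


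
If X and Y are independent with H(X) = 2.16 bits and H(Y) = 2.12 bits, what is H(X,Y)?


For independent variables, H(X,Y) = H(X) + H(Y) = 2.16 + 2.12 = 4.28

4.28 bits


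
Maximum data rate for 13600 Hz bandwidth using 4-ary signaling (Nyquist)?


Rate = 2 * B * log2(M) = 2 * 13600 * 2.0 = 54400.0

54400.0 bps


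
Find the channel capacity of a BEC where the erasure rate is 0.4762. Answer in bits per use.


C = 1 - epsilon = 1 - 0.4762 = 0.5238

0.5238 bits


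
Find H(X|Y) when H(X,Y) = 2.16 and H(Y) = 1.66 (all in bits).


H(X|Y) = H(X,Y) - H(Y) = 2.16 - 1.66 = 0.5

0.5 bits


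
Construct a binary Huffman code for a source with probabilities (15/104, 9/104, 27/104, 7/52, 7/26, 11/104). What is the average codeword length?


Huffman construction (repeatedly merge the two least-probable nodes; each merge adds 1 bit to every symbol beneath it): 9/104 + 11/104 = 5/26; 7/52 + 15/104 = 29/104; 5/26 + 27/104 = 47/104; 7/26 + 29/104 = 57/104; 47/104 + 57/104 = 1. Resulting codeword lengths (in the order the probabilities were given): (3, 3, 2, 3, 2, 3). L_avg = sum(p_i * l_i) = 15/104*3 + 9/104*3 + 27/104*2 + 7/52*3 + 7/26*2 + 11/104*3 = 257/104 = 2.4712

2.4712 bits


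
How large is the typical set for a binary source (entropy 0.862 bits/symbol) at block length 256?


log2|A_typical| = nH = 256 * 0.862 = 220.672, so |A_typical| ~ 2^220.672 = 2.685e+66

2.685e+66


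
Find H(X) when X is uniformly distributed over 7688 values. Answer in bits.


H = log2(n) = log2(7688) = 12.9084

12.9084 bits


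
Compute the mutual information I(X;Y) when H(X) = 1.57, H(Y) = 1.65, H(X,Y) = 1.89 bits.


I(X;Y) = H(X) + H(Y) - H(X,Y) = 1.57 + 1.65 - 1.89 = 1.33

1.33 bits


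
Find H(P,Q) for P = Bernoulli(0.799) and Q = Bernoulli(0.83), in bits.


H(P,Q) = -p*log2(q) - (1-p)*log2(1-q). -0.799*log2(0.83) = 0.214785; -0.201*log2(0.17) = 0.513835. H(P,Q) = 0.214785 + 0.513835 = 0.7286

0.7286 bits


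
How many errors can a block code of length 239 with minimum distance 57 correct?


Correction capability = floor((d-1)/2) = floor((57-1)/2) = 28

28 errors


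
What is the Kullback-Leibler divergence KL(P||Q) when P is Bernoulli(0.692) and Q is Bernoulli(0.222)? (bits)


KL = p*log2(p/q) + (1-p)*log2((1-p)/(1-q)) = 0.692*log2(0.692/0.222) + 0.308*log2(0.308/0.778) = 0.7233

0.7233 bits


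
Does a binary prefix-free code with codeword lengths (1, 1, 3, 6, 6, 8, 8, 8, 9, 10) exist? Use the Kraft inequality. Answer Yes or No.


Kraft sum = sum(2^(-l_i)) = 1.1709, need <= 1. Result: violated (a binary prefix-free code with these lengths cannot exist)

No


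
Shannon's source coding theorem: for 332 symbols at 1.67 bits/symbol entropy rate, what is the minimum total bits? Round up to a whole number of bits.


Minimum bits >= n * H = 332 * 1.67 = 554.44, rounded up to a whole number of bits = 555

555 bits


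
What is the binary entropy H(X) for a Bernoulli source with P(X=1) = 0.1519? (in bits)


H = -p*log2(p) - (1-p)*log2(1-p). -0.1519*log2(0.1519) = 0.412987; -0.8481*log2(0.8481) = 0.201588. H = 0.412987 + 0.201588 = 0.6146

0.6146 bits


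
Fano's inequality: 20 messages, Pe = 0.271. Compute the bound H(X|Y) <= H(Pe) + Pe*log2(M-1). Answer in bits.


H(Pe) = -Pe*log2(Pe) - (1-Pe)*log2(1-Pe) = -0.271*log2(0.271) - 0.729*log2(0.729) = 0.510465 + 0.332431 = 0.8429. Pe*log2(M-1) = 0.271*log2(19) = 1.151188. Bound = H(Pe) + Pe*log2(M-1) = 0.510465 + 0.332431 + 1.151188 = 1.9941

1.9941 bits


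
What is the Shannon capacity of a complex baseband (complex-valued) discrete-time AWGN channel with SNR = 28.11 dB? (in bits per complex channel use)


SNR_linear = 10^(28.11/10) = 647.1426; C = log2(1 + SNR_linear) = log2(1 + 647.1426) = 9.3402

9.3402 bits/channel use


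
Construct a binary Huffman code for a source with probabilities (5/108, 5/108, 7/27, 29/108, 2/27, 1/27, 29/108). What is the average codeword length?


Huffman construction (repeatedly merge the two least-probable nodes; each merge adds 1 bit to every symbol beneath it): 1/27 + 5/108 = 1/12; 5/108 + 2/27 = 13/108; 1/12 + 13/108 = 11/54; 11/54 + 7/27 = 25/54; 29/108 + 29/108 = 29/54; 25/54 + 29/54 = 1. Resulting codeword lengths (in the order the probabilities were given): (4, 4, 2, 2, 4, 4, 2). L_avg = sum(p_i * l_i) = 5/108*4 + 5/108*4 + 7/27*2 + 29/108*2 + 2/27*4 + 1/27*4 + 29/108*2 = 65/27 = 2.4074

2.4074 bits


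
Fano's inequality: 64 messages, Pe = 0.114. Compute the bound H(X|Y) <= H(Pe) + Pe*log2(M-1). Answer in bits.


H(Pe) = -Pe*log2(Pe) - (1-Pe)*log2(1-Pe) = -0.114*log2(0.114) - 0.886*log2(0.886) = 0.357150 + 0.154715 = 0.5119. Pe*log2(M-1) = 0.114*log2(63) = 0.681410. Bound = H(Pe) + Pe*log2(M-1) = 0.357150 + 0.154715 + 0.681410 = 1.1933

1.1933 bits


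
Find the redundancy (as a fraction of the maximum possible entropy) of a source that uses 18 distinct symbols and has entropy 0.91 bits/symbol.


H_max = log2(K) = log2(18) = 4.1699 bits/symbol. Redundancy = 1 - H/H_max = 1 - 0.91/4.1699 = 1 - 0.2182 = 0.7818

0.7818


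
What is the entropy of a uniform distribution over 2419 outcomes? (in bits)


H = log2(n) = log2(2419) = 11.2402

11.2402 bits


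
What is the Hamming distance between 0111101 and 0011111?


Count differing positions: . ^ . . . ^ . = 2 differences

2


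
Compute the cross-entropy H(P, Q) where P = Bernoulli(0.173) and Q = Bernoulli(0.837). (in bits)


H(P,Q) = -p*log2(q) - (1-p)*log2(1-q). -0.173*log2(0.837) = 0.044409; -0.827*log2(0.163) = 2.164305. H(P,Q) = 0.044409 + 2.164305 = 2.2087

2.2087 bits


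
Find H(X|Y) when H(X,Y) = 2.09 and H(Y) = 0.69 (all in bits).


H(X|Y) = H(X,Y) - H(Y) = 2.09 - 0.69 = 1.4

1.4 bits


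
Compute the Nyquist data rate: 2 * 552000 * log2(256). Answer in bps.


Rate = 2 * B * log2(M) = 2 * 552000 * 8.0 = 8832000.0

8832000.0 bps


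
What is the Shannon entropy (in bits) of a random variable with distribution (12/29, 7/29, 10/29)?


H = -sum(p_i * log2(p_i)). Terms: -(12/29)*log2(12/29) = 0.526766; -(7/29)*log2(7/29) = 0.494979; -(10/29)*log2(10/29) = 0.529673. H = 0.526766 + 0.494979 + 0.529673 = 1.5514

1.5514 bits


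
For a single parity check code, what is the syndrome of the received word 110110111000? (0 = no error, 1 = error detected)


Syndrome = XOR of all bits = 1 XOR 1 XOR 0 XOR 1 XOR 1 XOR 0 XOR 1 XOR 1 XOR 1 XOR 0 XOR 0 XOR 0 = 1

1


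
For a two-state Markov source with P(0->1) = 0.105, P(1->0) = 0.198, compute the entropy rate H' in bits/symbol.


Stationary distribution: pi_0 = p10/(p01+p10) = 0.6535, pi_1 = 0.3465. Entropy rate H' = pi_0*H(p01) + pi_1*H(p10) = 0.6535*0.4846 + 0.3465*0.7179 = 0.5655

0.5655 bits/symbol


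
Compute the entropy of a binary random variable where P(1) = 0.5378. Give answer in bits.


H = -p*log2(p) - (1-p)*log2(1-p). -0.5378*log2(0.5378) = 0.481255; -0.4622*log2(0.4622) = 0.514618. H = 0.481255 + 0.514618 = 0.9959

0.9959 bits


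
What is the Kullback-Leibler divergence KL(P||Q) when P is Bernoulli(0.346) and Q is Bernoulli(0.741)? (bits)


KL = p*log2(p/q) + (1-p)*log2((1-p)/(1-q)) = 0.346*log2(0.346/0.741) + 0.654*log2(0.654/0.259) = 0.4938

0.4938 bits


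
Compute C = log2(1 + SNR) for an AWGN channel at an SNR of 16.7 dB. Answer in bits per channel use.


SNR_linear = 10^(16.7/10) = 46.7735; C = log2(1 + SNR_linear) = log2(1 + 46.7735) = 5.5781

5.5781 bits/channel use


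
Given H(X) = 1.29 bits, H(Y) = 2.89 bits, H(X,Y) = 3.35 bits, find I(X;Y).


I(X;Y) = H(X) + H(Y) - H(X,Y) = 1.29 + 2.89 - 3.35 = 0.83

0.83 bits


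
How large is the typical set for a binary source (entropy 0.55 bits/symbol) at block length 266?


log2|A_typical| = nH = 266 * 0.55 = 146.3, so |A_typical| ~ 2^146.3 = 1.098e+44

1.098e+44


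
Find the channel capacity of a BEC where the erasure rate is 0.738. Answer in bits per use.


C = 1 - epsilon = 1 - 0.738 = 0.262

0.262 bits


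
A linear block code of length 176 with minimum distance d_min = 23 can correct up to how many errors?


Correction capability = floor((d-1)/2) = floor((23-1)/2) = 11

11 errors


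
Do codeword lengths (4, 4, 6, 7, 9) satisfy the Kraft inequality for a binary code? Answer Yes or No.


Kraft sum = sum(2^(-l_i)) = 0.1504, need <= 1. Result: satisfied (a binary prefix-free code with these lengths exists)

Yes


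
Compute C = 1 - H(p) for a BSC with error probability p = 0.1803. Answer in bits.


H(p) = -p*log2(p) - (1-p)*log2(1-p) = -0.1803*log2(0.1803) - 0.8197*log2(0.8197) = 0.445617 + 0.235116 = 0.6807. C = 1 - H(p) = 1 - 0.6807 = 0.3193

0.3193 bits


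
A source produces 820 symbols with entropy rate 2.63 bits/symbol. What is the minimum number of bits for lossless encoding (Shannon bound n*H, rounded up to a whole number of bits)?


Minimum bits >= n * H = 820 * 2.63 = 2156.6, rounded up to a whole number of bits = 2157

2157 bits


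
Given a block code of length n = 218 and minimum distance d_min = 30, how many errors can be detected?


Detection capability = d_min - 1 = 30 - 1 = 29

29 errors


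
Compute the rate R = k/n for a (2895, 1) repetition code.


Rate = k/n = 1/2895

1/2895


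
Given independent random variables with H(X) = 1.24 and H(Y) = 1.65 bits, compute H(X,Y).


For independent variables, H(X,Y) = H(X) + H(Y) = 1.24 + 1.65 = 2.89

2.89 bits


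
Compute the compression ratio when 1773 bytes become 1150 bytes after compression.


Ratio = original / compressed = 1773 / 1150 = 1.5417

1.5417


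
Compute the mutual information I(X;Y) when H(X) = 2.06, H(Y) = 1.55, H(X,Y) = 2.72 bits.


I(X;Y) = H(X) + H(Y) - H(X,Y) = 2.06 + 1.55 - 2.72 = 0.89

0.89 bits


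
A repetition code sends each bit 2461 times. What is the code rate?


Rate = k/n = 1/2461

1/2461


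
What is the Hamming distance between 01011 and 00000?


Count differing positions: . ^ . ^ ^ = 3 differences

3


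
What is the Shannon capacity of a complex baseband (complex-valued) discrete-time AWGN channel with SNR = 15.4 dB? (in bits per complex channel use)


SNR_linear = 10^(15.4/10) = 34.6737; C = log2(1 + SNR_linear) = log2(1 + 34.6737) = 5.1568

5.1568 bits/channel use


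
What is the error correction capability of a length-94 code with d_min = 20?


Correction capability = floor((d-1)/2) = floor((20-1)/2) = 9

9 errors


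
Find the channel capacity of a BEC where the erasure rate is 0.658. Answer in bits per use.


C = 1 - epsilon = 1 - 0.658 = 0.342

0.342 bits


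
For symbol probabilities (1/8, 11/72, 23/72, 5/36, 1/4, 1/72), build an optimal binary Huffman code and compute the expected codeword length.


Huffman construction (repeatedly merge the two least-probable nodes; each merge adds 1 bit to every symbol beneath it): 1/72 + 1/8 = 5/36; 5/36 + 5/36 = 5/18; 11/72 + 1/4 = 29/72; 5/18 + 23/72 = 43/72; 29/72 + 43/72 = 1. Resulting codeword lengths (in the order the probabilities were given): (4, 2, 2, 3, 2, 4). L_avg = sum(p_i * l_i) = 1/8*4 + 11/72*2 + 23/72*2 + 5/36*3 + 1/4*2 + 1/72*4 = 29/12 = 2.4167

2.4167 bits


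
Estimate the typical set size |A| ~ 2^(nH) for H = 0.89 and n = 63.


log2|A_typical| = nH = 63 * 0.89 = 56.07, so |A_typical| ~ 2^56.07 = 7.564e+16

7.564e+16


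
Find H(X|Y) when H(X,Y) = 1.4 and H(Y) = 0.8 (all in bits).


H(X|Y) = H(X,Y) - H(Y) = 1.4 - 0.8 = 0.6

0.6 bits


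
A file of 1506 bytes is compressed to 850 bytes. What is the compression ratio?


Ratio = original / compressed = 1506 / 850 = 1.7718

1.7718


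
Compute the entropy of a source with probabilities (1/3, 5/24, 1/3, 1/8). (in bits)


H = -sum(p_i * log2(p_i)). Terms: -(1/3)*log2(1/3) = 0.528321; -(5/24)*log2(5/24) = 0.471466; -(1/3)*log2(1/3) = 0.528321; -(1/8)*log2(1/8) = 0.375000. H = 0.528321 + 0.471466 + 0.528321 + 0.375000 = 1.9031

1.9031 bits


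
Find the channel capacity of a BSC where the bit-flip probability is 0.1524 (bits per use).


H(p) = -p*log2(p) - (1-p)*log2(1-p) = -0.1524*log2(0.1524) - 0.8476*log2(0.8476) = 0.413624 + 0.202190 = 0.6158. C = 1 - H(p) = 1 - 0.6158 = 0.3842

0.3842 bits


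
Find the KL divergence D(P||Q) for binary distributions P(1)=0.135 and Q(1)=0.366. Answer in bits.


KL = p*log2(p/q) + (1-p)*log2((1-p)/(1-q)) = 0.135*log2(0.135/0.366) + 0.865*log2(0.865/0.634) = 0.1935

0.1935 bits


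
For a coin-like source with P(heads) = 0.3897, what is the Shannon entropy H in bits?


H = -p*log2(p) - (1-p)*log2(1-p). -0.3897*log2(0.3897) = 0.529822; -0.6103*log2(0.6103) = 0.434784. H = 0.529822 + 0.434784 = 0.9646

0.9646 bits


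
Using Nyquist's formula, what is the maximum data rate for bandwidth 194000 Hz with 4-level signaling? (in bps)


Rate = 2 * B * log2(M) = 2 * 194000 * 2.0 = 776000.0

776000.0 bps


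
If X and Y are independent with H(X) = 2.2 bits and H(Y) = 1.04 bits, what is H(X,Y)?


For independent variables, H(X,Y) = H(X) + H(Y) = 2.2 + 1.04 = 3.24

3.24 bits


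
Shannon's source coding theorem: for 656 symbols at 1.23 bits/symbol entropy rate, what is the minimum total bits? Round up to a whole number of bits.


Minimum bits >= n * H = 656 * 1.23 = 806.88, rounded up to a whole number of bits = 807

807 bits


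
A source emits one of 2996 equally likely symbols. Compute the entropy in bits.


H = log2(n) = log2(2996) = 11.5488

11.5488 bits


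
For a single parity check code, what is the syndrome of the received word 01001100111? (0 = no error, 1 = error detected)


Syndrome = XOR of all bits = 0 XOR 1 XOR 0 XOR 0 XOR 1 XOR 1 XOR 0 XOR 0 XOR 1 XOR 1 XOR 1 = 0

0


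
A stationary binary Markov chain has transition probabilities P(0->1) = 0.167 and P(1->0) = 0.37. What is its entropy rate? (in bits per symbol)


Stationary distribution: pi_0 = p10/(p01+p10) = 0.689, pi_1 = 0.311. Entropy rate H' = pi_0*H(p01) + pi_1*H(p10) = 0.689*0.6508 + 0.311*0.9507 = 0.7441

0.7441 bits/symbol


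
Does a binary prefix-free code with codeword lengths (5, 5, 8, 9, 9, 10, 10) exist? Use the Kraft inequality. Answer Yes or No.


Kraft sum = sum(2^(-l_i)) = 0.0723, need <= 1. Result: satisfied (a binary prefix-free code with these lengths exists)

Yes


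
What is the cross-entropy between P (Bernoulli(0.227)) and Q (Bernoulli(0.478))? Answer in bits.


H(P,Q) = -p*log2(q) - (1-p)*log2(1-q). -0.227*log2(0.478) = 0.241736; -0.773*log2(0.522) = 0.724980. H(P,Q) = 0.241736 + 0.724980 = 0.9667

0.9667 bits


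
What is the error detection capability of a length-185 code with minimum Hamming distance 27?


Detection capability = d_min - 1 = 27 - 1 = 26

26 errors


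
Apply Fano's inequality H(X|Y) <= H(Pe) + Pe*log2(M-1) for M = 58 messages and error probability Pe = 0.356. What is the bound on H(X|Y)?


H(Pe) = -Pe*log2(Pe) - (1-Pe)*log2(1-Pe) = -0.356*log2(0.356) - 0.644*log2(0.644) = 0.530458 + 0.408855 = 0.9393. Pe*log2(M-1) = 0.356*log2(57) = 2.076509. Bound = H(Pe) + Pe*log2(M-1) = 0.530458 + 0.408855 + 2.076509 = 3.0158

3.0158 bits


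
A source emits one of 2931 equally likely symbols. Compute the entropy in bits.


H = log2(n) = log2(2931) = 11.5172

11.5172 bits


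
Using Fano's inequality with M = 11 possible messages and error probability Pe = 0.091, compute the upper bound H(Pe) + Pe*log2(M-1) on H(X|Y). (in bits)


H(Pe) = -Pe*log2(Pe) - (1-Pe)*log2(1-Pe) = -0.091*log2(0.091) - 0.909*log2(0.909) = 0.314677 + 0.125122 = 0.4398. Pe*log2(M-1) = 0.091*log2(10) = 0.302295. Bound = H(Pe) + Pe*log2(M-1) = 0.314677 + 0.125122 + 0.302295 = 0.7421

0.7421 bits


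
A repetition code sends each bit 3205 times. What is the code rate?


Rate = k/n = 1/3205

1/3205


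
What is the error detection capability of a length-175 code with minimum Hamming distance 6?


Detection capability = d_min - 1 = 6 - 1 = 5

5 errors


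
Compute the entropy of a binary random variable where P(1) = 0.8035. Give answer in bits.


H = -p*log2(p) - (1-p)*log2(1-p). -0.8035*log2(0.8035) = 0.253609; -0.1965*log2(0.1965) = 0.461264. H = 0.253609 + 0.461264 = 0.7149

0.7149 bits


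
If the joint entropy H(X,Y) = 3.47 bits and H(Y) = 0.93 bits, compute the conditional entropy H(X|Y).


H(X|Y) = H(X,Y) - H(Y) = 3.47 - 0.93 = 2.54

2.54 bits


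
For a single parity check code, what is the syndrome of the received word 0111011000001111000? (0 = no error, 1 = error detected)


Syndrome = XOR of all bits = 0 XOR 1 XOR 1 XOR 1 XOR 0 XOR 1 XOR 1 XOR 0 XOR 0 XOR 0 XOR 0 XOR 0 XOR 1 XOR 1 XOR 1 XOR 1 XOR 0 XOR 0 XOR 0 = 1

1


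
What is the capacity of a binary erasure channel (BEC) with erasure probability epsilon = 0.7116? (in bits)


C = 1 - epsilon = 1 - 0.7116 = 0.2884

0.2884 bits


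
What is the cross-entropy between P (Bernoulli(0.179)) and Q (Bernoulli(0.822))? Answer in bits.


H(P,Q) = -p*log2(q) - (1-p)*log2(1-q). -0.179*log2(0.822) = 0.050619; -0.821*log2(0.178) = 2.044332. H(P,Q) = 0.050619 + 2.044332 = 2.095

2.095 bits


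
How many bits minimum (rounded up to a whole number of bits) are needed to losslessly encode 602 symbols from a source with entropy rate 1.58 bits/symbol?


Minimum bits >= n * H = 602 * 1.58 = 951.16, rounded up to a whole number of bits = 952

952 bits


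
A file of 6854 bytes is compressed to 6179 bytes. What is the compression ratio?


Ratio = original / compressed = 6854 / 6179 = 1.1092

1.1092


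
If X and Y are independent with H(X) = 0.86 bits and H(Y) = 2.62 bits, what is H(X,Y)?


For independent variables, H(X,Y) = H(X) + H(Y) = 0.86 + 2.62 = 3.48

3.48 bits


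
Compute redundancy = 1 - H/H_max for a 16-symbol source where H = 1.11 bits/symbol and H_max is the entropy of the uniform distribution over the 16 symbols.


H_max = log2(K) = log2(16) = 4.0 bits/symbol. Redundancy = 1 - H/H_max = 1 - 1.11/4.0 = 1 - 0.2775 = 0.7225

0.7225


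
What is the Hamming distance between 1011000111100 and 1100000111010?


Count differing positions: . ^ ^ ^ . . . . . . ^ ^ . = 5 differences

5


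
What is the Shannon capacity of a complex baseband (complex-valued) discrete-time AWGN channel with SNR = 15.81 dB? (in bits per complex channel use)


SNR_linear = 10^(15.81/10) = 38.1066; C = log2(1 + SNR_linear) = log2(1 + 38.1066) = 5.2893

5.2893 bits/channel use


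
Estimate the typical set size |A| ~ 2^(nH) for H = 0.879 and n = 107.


log2|A_typical| = nH = 107 * 0.879 = 94.053, so |A_typical| ~ 2^94.053 = 2.055e+28

2.055e+28


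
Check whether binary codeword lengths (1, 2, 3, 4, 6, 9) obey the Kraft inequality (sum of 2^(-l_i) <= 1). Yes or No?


Kraft sum = sum(2^(-l_i)) = 0.9551, need <= 1. Result: satisfied (a binary prefix-free code with these lengths exists)

Yes


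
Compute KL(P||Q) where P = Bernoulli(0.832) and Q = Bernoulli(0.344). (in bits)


KL = p*log2(p/q) + (1-p)*log2((1-p)/(1-q)) = 0.832*log2(0.832/0.344) + 0.168*log2(0.168/0.656) = 0.73

0.73 bits


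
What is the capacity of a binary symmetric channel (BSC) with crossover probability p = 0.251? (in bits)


H(p) = -p*log2(p) - (1-p)*log2(1-p) = -0.251*log2(0.251) - 0.749*log2(0.749) = 0.500554 + 0.312305 = 0.8129. C = 1 - H(p) = 1 - 0.8129 = 0.1871

0.1871 bits


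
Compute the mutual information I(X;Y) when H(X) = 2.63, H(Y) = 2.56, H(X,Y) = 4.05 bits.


I(X;Y) = H(X) + H(Y) - H(X,Y) = 2.63 + 2.56 - 4.05 = 1.14

1.14 bits


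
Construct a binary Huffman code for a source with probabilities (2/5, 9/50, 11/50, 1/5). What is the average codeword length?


Huffman construction (repeatedly merge the two least-probable nodes; each merge adds 1 bit to every symbol beneath it): 9/50 + 1/5 = 19/50; 11/50 + 19/50 = 3/5; 2/5 + 3/5 = 1. Resulting codeword lengths (in the order the probabilities were given): (1, 3, 2, 3). L_avg = sum(p_i * l_i) = 2/5*1 + 9/50*3 + 11/50*2 + 1/5*3 = 99/50 = 1.98

1.98 bits
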